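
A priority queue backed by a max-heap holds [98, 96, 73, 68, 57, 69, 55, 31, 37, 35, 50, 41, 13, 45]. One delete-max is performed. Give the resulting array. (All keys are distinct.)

remove root 98; move last element 45 to root → [45, 96, 73, 68, 57, 69, 55, 31, 37, 35, 50, 41, 13]
45 vs larger child 96 at index 1, swap → [96, 45, 73, 68, 57, 69, 55, 31, 37, 35, 50, 41, 13]
45 vs larger child 68 at index 3, swap → [96, 68, 73, 45, 57, 69, 55, 31, 37, 35, 50, 41, 13]

[96, 68, 73, 45, 57, 69, 55, 31, 37, 35, 50, 41, 13]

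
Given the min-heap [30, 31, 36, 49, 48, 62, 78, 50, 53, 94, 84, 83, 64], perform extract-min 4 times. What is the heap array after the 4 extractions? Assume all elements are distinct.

[49, 50, 62, 53, 64, 83, 78, 84, 94]

extract-min #1 returns 30:
  remove root 30; move last element 64 to root → [64, 31, 36, 49, 48, 62, 78, 50, 53, 94, 84, 83]
  64 vs smaller child 31 at index 1, swap → [31, 64, 36, 49, 48, 62, 78, 50, 53, 94, 84, 83]
  64 vs smaller child 48 at index 4, swap → [31, 48, 36, 49, 64, 62, 78, 50, 53, 94, 84, 83]
extract-min #2 returns 31:
  remove root 31; move last element 83 to root → [83, 48, 36, 49, 64, 62, 78, 50, 53, 94, 84]
  83 vs smaller child 36 at index 2, swap → [36, 48, 83, 49, 64, 62, 78, 50, 53, 94, 84]
  83 vs smaller child 62 at index 5, swap → [36, 48, 62, 49, 64, 83, 78, 50, 53, 94, 84]
extract-min #3 returns 36:
  remove root 36; move last element 84 to root → [84, 48, 62, 49, 64, 83, 78, 50, 53, 94]
  84 vs smaller child 48 at index 1, swap → [48, 84, 62, 49, 64, 83, 78, 50, 53, 94]
  84 vs smaller child 49 at index 3, swap → [48, 49, 62, 84, 64, 83, 78, 50, 53, 94]
  84 vs smaller child 50 at index 7, swap → [48, 49, 62, 50, 64, 83, 78, 84, 53, 94]
extract-min #4 returns 48:
  remove root 48; move last element 94 to root → [94, 49, 62, 50, 64, 83, 78, 84, 53]
  94 vs smaller child 49 at index 1, swap → [49, 94, 62, 50, 64, 83, 78, 84, 53]
  94 vs smaller child 50 at index 3, swap → [49, 50, 62, 94, 64, 83, 78, 84, 53]
  94 vs smaller child 53 at index 8, swap → [49, 50, 62, 53, 64, 83, 78, 84, 94]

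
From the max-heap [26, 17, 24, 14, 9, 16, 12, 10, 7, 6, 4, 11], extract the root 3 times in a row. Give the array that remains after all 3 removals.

extract-max #1 returns 26:
  remove root 26; move last element 11 to root → [11, 17, 24, 14, 9, 16, 12, 10, 7, 6, 4]
  11 vs larger child 24 at index 2, swap → [24, 17, 11, 14, 9, 16, 12, 10, 7, 6, 4]
  11 vs larger child 16 at index 5, swap → [24, 17, 16, 14, 9, 11, 12, 10, 7, 6, 4]
extract-max #2 returns 24:
  remove root 24; move last element 4 to root → [4, 17, 16, 14, 9, 11, 12, 10, 7, 6]
  4 vs larger child 17 at index 1, swap → [17, 4, 16, 14, 9, 11, 12, 10, 7, 6]
  4 vs larger child 14 at index 3, swap → [17, 14, 16, 4, 9, 11, 12, 10, 7, 6]
  4 vs larger child 10 at index 7, swap → [17, 14, 16, 10, 9, 11, 12, 4, 7, 6]
extract-max #3 returns 17:
  remove root 17; move last element 6 to root → [6, 14, 16, 10, 9, 11, 12, 4, 7]
  6 vs larger child 16 at index 2, swap → [16, 14, 6, 10, 9, 11, 12, 4, 7]
  6 vs larger child 12 at index 6, swap → [16, 14, 12, 10, 9, 11, 6, 4, 7]

[16, 14, 12, 10, 9, 11, 6, 4, 7]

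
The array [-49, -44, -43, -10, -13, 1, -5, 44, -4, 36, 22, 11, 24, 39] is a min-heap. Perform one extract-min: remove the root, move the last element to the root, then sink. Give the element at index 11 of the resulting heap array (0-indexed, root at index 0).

remove root -49; move last element 39 to root → [39, -44, -43, -10, -13, 1, -5, 44, -4, 36, 22, 11, 24]
39 vs smaller child -44 at index 1, swap → [-44, 39, -43, -10, -13, 1, -5, 44, -4, 36, 22, 11, 24]
39 vs smaller child -13 at index 4, swap → [-44, -13, -43, -10, 39, 1, -5, 44, -4, 36, 22, 11, 24]
39 vs smaller child 22 at index 10, swap → [-44, -13, -43, -10, 22, 1, -5, 44, -4, 36, 39, 11, 24]
resulting array: [-44, -13, -43, -10, 22, 1, -5, 44, -4, 36, 39, 11, 24]

11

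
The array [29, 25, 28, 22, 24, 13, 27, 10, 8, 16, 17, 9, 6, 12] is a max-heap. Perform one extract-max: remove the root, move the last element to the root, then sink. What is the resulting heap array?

remove root 29; move last element 12 to root → [12, 25, 28, 22, 24, 13, 27, 10, 8, 16, 17, 9, 6]
12 vs larger child 28 at index 2, swap → [28, 25, 12, 22, 24, 13, 27, 10, 8, 16, 17, 9, 6]
12 vs larger child 27 at index 6, swap → [28, 25, 27, 22, 24, 13, 12, 10, 8, 16, 17, 9, 6]

[28, 25, 27, 22, 24, 13, 12, 10, 8, 16, 17, 9, 6]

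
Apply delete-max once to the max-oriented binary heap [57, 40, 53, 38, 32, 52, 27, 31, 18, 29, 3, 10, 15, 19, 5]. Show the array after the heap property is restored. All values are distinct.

[53, 40, 52, 38, 32, 15, 27, 31, 18, 29, 3, 10, 5, 19]

remove root 57; move last element 5 to root → [5, 40, 53, 38, 32, 52, 27, 31, 18, 29, 3, 10, 15, 19]
5 vs larger child 53 at index 2, swap → [53, 40, 5, 38, 32, 52, 27, 31, 18, 29, 3, 10, 15, 19]
5 vs larger child 52 at index 5, swap → [53, 40, 52, 38, 32, 5, 27, 31, 18, 29, 3, 10, 15, 19]
5 vs larger child 15 at index 12, swap → [53, 40, 52, 38, 32, 15, 27, 31, 18, 29, 3, 10, 5, 19]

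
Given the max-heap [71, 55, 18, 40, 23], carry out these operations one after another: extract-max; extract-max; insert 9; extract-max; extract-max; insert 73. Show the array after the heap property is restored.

[73, 9, 18]

extract-max → returns 71:
  remove root 71; move last element 23 to root → [23, 55, 18, 40]
  23 vs larger child 55 at index 1, swap → [55, 23, 18, 40]
  23 vs only child 40 at index 3, swap → [55, 40, 18, 23]
extract-max → returns 55:
  remove root 55; move last element 23 to root → [23, 40, 18]
  23 vs larger child 40 at index 1, swap → [40, 23, 18]
insert 9:
  append 9 at index 3 → [40, 23, 18, 9] (no swap needed)
extract-max → returns 40:
  remove root 40; move last element 9 to root → [9, 23, 18]
  9 vs larger child 23 at index 1, swap → [23, 9, 18]
extract-max → returns 23:
  remove root 23; move last element 18 to root → [18, 9] (no swap needed)
insert 73:
  append 73 at index 2 → [18, 9, 73]
  73 > parent 18 at index 0, swap → [73, 9, 18]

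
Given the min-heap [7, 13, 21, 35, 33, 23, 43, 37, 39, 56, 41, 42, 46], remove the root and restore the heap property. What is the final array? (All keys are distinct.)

remove root 7; move last element 46 to root → [46, 13, 21, 35, 33, 23, 43, 37, 39, 56, 41, 42]
46 vs smaller child 13 at index 1, swap → [13, 46, 21, 35, 33, 23, 43, 37, 39, 56, 41, 42]
46 vs smaller child 33 at index 4, swap → [13, 33, 21, 35, 46, 23, 43, 37, 39, 56, 41, 42]
46 vs smaller child 41 at index 10, swap → [13, 33, 21, 35, 41, 23, 43, 37, 39, 56, 46, 42]

[13, 33, 21, 35, 41, 23, 43, 37, 39, 56, 46, 42]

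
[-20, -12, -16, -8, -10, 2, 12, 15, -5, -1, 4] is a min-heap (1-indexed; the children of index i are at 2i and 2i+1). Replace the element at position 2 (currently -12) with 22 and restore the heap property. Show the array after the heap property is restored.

[-20, -10, -16, -8, -1, 2, 12, 15, -5, 22, 4]

set index 2 from -12 to 22 → [-20, 22, -16, -8, -10, 2, 12, 15, -5, -1, 4]
22 vs smaller child -10 at index 5, swap → [-20, -10, -16, -8, 22, 2, 12, 15, -5, -1, 4]
22 vs smaller child -1 at index 10, swap → [-20, -10, -16, -8, -1, 2, 12, 15, -5, 22, 4]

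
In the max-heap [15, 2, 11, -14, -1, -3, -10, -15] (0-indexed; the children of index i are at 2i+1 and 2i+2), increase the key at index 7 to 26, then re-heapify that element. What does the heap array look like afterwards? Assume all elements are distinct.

[26, 15, 11, 2, -1, -3, -10, -14]

set index 7 from -15 to 26 → [15, 2, 11, -14, -1, -3, -10, 26]
26 > parent -14 at index 3, swap → [15, 2, 11, 26, -1, -3, -10, -14]
26 > parent 2 at index 1, swap → [15, 26, 11, 2, -1, -3, -10, -14]
26 > parent 15 at index 0, swap → [26, 15, 11, 2, -1, -3, -10, -14]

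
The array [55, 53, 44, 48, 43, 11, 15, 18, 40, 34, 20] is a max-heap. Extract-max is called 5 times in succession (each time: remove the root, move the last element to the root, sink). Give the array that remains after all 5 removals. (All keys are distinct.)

[40, 34, 20, 18, 15, 11]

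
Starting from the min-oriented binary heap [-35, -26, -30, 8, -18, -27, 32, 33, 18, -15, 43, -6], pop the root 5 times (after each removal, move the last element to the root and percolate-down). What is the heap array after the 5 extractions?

[-15, 8, -6, 33, 18, 43, 32]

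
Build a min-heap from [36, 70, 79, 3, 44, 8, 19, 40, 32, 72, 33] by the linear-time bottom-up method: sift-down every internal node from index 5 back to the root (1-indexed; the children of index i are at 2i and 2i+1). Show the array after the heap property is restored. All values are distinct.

sift down from index 5:
  44 vs smaller child 33 at index 11, swap → [36, 70, 79, 3, 33, 8, 19, 40, 32, 72, 44]
sift down from index 4: already satisfies heap property
sift down from index 3:
  79 vs smaller child 8 at index 6, swap → [36, 70, 8, 3, 33, 79, 19, 40, 32, 72, 44]
sift down from index 2:
  70 vs smaller child 3 at index 4, swap → [36, 3, 8, 70, 33, 79, 19, 40, 32, 72, 44]
  70 vs smaller child 32 at index 9, swap → [36, 3, 8, 32, 33, 79, 19, 40, 70, 72, 44]
sift down from index 1:
  36 vs smaller child 3 at index 2, swap → [3, 36, 8, 32, 33, 79, 19, 40, 70, 72, 44]
  36 vs smaller child 32 at index 4, swap → [3, 32, 8, 36, 33, 79, 19, 40, 70, 72, 44]

[3, 32, 8, 36, 33, 79, 19, 40, 70, 72, 44]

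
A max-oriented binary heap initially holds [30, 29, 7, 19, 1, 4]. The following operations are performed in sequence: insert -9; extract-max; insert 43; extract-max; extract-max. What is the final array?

insert -9:
  append -9 at index 6 → [30, 29, 7, 19, 1, 4, -9] (no swap needed)
extract-max → returns 30:
  remove root 30; move last element -9 to root → [-9, 29, 7, 19, 1, 4]
  -9 vs larger child 29 at index 1, swap → [29, -9, 7, 19, 1, 4]
  -9 vs larger child 19 at index 3, swap → [29, 19, 7, -9, 1, 4]
insert 43:
  append 43 at index 6 → [29, 19, 7, -9, 1, 4, 43]
  43 > parent 7 at index 2, swap → [29, 19, 43, -9, 1, 4, 7]
  43 > parent 29 at index 0, swap → [43, 19, 29, -9, 1, 4, 7]
extract-max → returns 43:
  remove root 43; move last element 7 to root → [7, 19, 29, -9, 1, 4]
  7 vs larger child 29 at index 2, swap → [29, 19, 7, -9, 1, 4]
extract-max → returns 29:
  remove root 29; move last element 4 to root → [4, 19, 7, -9, 1]
  4 vs larger child 19 at index 1, swap → [19, 4, 7, -9, 1]

[19, 4, 7, -9, 1]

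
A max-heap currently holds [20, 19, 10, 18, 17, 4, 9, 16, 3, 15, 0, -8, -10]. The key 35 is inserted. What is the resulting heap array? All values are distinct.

[35, 19, 20, 18, 17, 4, 10, 16, 3, 15, 0, -8, -10, 9]

append 35 at index 13 → [20, 19, 10, 18, 17, 4, 9, 16, 3, 15, 0, -8, -10, 35]
35 > parent 9 at index 6, swap → [20, 19, 10, 18, 17, 4, 35, 16, 3, 15, 0, -8, -10, 9]
35 > parent 10 at index 2, swap → [20, 19, 35, 18, 17, 4, 10, 16, 3, 15, 0, -8, -10, 9]
35 > parent 20 at index 0, swap → [35, 19, 20, 18, 17, 4, 10, 16, 3, 15, 0, -8, -10, 9]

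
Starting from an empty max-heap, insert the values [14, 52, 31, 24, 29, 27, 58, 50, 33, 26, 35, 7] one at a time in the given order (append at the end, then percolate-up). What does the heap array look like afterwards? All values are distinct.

[58, 50, 52, 33, 35, 27, 31, 14, 29, 24, 26, 7]

Insert 14:
  append 14 at index 0 → [14] (no swap needed)
Insert 52:
  append 52 at index 1 → [14, 52]
  52 > parent 14 at index 0, swap → [52, 14]
Insert 31:
  append 31 at index 2 → [52, 14, 31] (no swap needed)
Insert 24:
  append 24 at index 3 → [52, 14, 31, 24]
  24 > parent 14 at index 1, swap → [52, 24, 31, 14]
Insert 29:
  append 29 at index 4 → [52, 24, 31, 14, 29]
  29 > parent 24 at index 1, swap → [52, 29, 31, 14, 24]
Insert 27:
  append 27 at index 5 → [52, 29, 31, 14, 24, 27] (no swap needed)
Insert 58:
  append 58 at index 6 → [52, 29, 31, 14, 24, 27, 58]
  58 > parent 31 at index 2, swap → [52, 29, 58, 14, 24, 27, 31]
  58 > parent 52 at index 0, swap → [58, 29, 52, 14, 24, 27, 31]
Insert 50:
  append 50 at index 7 → [58, 29, 52, 14, 24, 27, 31, 50]
  50 > parent 14 at index 3, swap → [58, 29, 52, 50, 24, 27, 31, 14]
  50 > parent 29 at index 1, swap → [58, 50, 52, 29, 24, 27, 31, 14]
Insert 33:
  append 33 at index 8 → [58, 50, 52, 29, 24, 27, 31, 14, 33]
  33 > parent 29 at index 3, swap → [58, 50, 52, 33, 24, 27, 31, 14, 29]
Insert 26:
  append 26 at index 9 → [58, 50, 52, 33, 24, 27, 31, 14, 29, 26]
  26 > parent 24 at index 4, swap → [58, 50, 52, 33, 26, 27, 31, 14, 29, 24]
Insert 35:
  append 35 at index 10 → [58, 50, 52, 33, 26, 27, 31, 14, 29, 24, 35]
  35 > parent 26 at index 4, swap → [58, 50, 52, 33, 35, 27, 31, 14, 29, 24, 26]
Insert 7:
  append 7 at index 11 → [58, 50, 52, 33, 35, 27, 31, 14, 29, 24, 26, 7] (no swap needed)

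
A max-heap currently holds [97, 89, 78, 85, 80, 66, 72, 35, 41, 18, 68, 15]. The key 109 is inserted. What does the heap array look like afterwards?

[109, 89, 97, 85, 80, 78, 72, 35, 41, 18, 68, 15, 66]

append 109 at index 12 → [97, 89, 78, 85, 80, 66, 72, 35, 41, 18, 68, 15, 109]
109 > parent 66 at index 5, swap → [97, 89, 78, 85, 80, 109, 72, 35, 41, 18, 68, 15, 66]
109 > parent 78 at index 2, swap → [97, 89, 109, 85, 80, 78, 72, 35, 41, 18, 68, 15, 66]
109 > parent 97 at index 0, swap → [109, 89, 97, 85, 80, 78, 72, 35, 41, 18, 68, 15, 66]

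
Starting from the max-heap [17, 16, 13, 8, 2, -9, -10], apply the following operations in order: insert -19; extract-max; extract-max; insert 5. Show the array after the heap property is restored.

insert -19:
  append -19 at index 7 → [17, 16, 13, 8, 2, -9, -10, -19] (no swap needed)
extract-max → returns 17:
  remove root 17; move last element -19 to root → [-19, 16, 13, 8, 2, -9, -10]
  -19 vs larger child 16 at index 1, swap → [16, -19, 13, 8, 2, -9, -10]
  -19 vs larger child 8 at index 3, swap → [16, 8, 13, -19, 2, -9, -10]
extract-max → returns 16:
  remove root 16; move last element -10 to root → [-10, 8, 13, -19, 2, -9]
  -10 vs larger child 13 at index 2, swap → [13, 8, -10, -19, 2, -9]
  -10 vs only child -9 at index 5, swap → [13, 8, -9, -19, 2, -10]
insert 5:
  append 5 at index 6 → [13, 8, -9, -19, 2, -10, 5]
  5 > parent -9 at index 2, swap → [13, 8, 5, -19, 2, -10, -9]

[13, 8, 5, -19, 2, -10, -9]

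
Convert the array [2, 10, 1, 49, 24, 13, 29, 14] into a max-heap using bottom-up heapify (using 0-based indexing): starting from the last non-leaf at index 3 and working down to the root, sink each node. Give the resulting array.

sift down from index 3: already satisfies heap property
sift down from index 2:
  1 vs larger child 29 at index 6, swap → [2, 10, 29, 49, 24, 13, 1, 14]
sift down from index 1:
  10 vs larger child 49 at index 3, swap → [2, 49, 29, 10, 24, 13, 1, 14]
  10 vs only child 14 at index 7, swap → [2, 49, 29, 14, 24, 13, 1, 10]
sift down from index 0:
  2 vs larger child 49 at index 1, swap → [49, 2, 29, 14, 24, 13, 1, 10]
  2 vs larger child 24 at index 4, swap → [49, 24, 29, 14, 2, 13, 1, 10]

[49, 24, 29, 14, 2, 13, 1, 10]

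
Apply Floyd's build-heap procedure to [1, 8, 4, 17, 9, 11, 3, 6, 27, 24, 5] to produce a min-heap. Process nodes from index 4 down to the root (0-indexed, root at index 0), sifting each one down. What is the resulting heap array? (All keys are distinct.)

[1, 5, 3, 6, 8, 11, 4, 17, 27, 24, 9]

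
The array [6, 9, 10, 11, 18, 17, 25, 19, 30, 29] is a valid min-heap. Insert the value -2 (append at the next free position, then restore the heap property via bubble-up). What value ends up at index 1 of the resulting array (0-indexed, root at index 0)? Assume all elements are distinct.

6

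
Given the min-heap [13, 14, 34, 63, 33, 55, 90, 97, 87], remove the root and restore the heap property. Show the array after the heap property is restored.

remove root 13; move last element 87 to root → [87, 14, 34, 63, 33, 55, 90, 97]
87 vs smaller child 14 at index 1, swap → [14, 87, 34, 63, 33, 55, 90, 97]
87 vs smaller child 33 at index 4, swap → [14, 33, 34, 63, 87, 55, 90, 97]

[14, 33, 34, 63, 87, 55, 90, 97]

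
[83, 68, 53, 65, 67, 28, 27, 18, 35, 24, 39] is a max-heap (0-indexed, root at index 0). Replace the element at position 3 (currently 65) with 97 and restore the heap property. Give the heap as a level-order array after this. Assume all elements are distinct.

set index 3 from 65 to 97 → [83, 68, 53, 97, 67, 28, 27, 18, 35, 24, 39]
97 > parent 68 at index 1, swap → [83, 97, 53, 68, 67, 28, 27, 18, 35, 24, 39]
97 > parent 83 at index 0, swap → [97, 83, 53, 68, 67, 28, 27, 18, 35, 24, 39]

[97, 83, 53, 68, 67, 28, 27, 18, 35, 24, 39]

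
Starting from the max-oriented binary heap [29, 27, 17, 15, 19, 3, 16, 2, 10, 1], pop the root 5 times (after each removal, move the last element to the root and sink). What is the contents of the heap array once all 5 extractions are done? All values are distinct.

[15, 10, 3, 2, 1]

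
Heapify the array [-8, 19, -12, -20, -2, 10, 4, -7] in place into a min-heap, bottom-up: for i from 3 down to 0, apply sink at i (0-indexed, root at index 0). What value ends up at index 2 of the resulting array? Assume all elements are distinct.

sift down from index 3: already satisfies heap property
sift down from index 2: already satisfies heap property
sift down from index 1:
  19 vs smaller child -20 at index 3, swap → [-8, -20, -12, 19, -2, 10, 4, -7]
  19 vs only child -7 at index 7, swap → [-8, -20, -12, -7, -2, 10, 4, 19]
sift down from index 0:
  -8 vs smaller child -20 at index 1, swap → [-20, -8, -12, -7, -2, 10, 4, 19]
resulting array: [-20, -8, -12, -7, -2, 10, 4, 19]

-12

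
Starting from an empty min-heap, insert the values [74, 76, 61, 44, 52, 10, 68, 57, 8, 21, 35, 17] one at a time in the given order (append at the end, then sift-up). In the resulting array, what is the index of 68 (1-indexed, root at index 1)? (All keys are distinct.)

7

Insert 74:
  append 74 at index 1 → [74] (no swap needed)
Insert 76:
  append 76 at index 2 → [74, 76] (no swap needed)
Insert 61:
  append 61 at index 3 → [74, 76, 61]
  61 < parent 74 at index 1, swap → [61, 76, 74]
Insert 44:
  append 44 at index 4 → [61, 76, 74, 44]
  44 < parent 76 at index 2, swap → [61, 44, 74, 76]
  44 < parent 61 at index 1, swap → [44, 61, 74, 76]
Insert 52:
  append 52 at index 5 → [44, 61, 74, 76, 52]
  52 < parent 61 at index 2, swap → [44, 52, 74, 76, 61]
Insert 10:
  append 10 at index 6 → [44, 52, 74, 76, 61, 10]
  10 < parent 74 at index 3, swap → [44, 52, 10, 76, 61, 74]
  10 < parent 44 at index 1, swap → [10, 52, 44, 76, 61, 74]
Insert 68:
  append 68 at index 7 → [10, 52, 44, 76, 61, 74, 68] (no swap needed)
Insert 57:
  append 57 at index 8 → [10, 52, 44, 76, 61, 74, 68, 57]
  57 < parent 76 at index 4, swap → [10, 52, 44, 57, 61, 74, 68, 76]
Insert 8:
  append 8 at index 9 → [10, 52, 44, 57, 61, 74, 68, 76, 8]
  8 < parent 57 at index 4, swap → [10, 52, 44, 8, 61, 74, 68, 76, 57]
  8 < parent 52 at index 2, swap → [10, 8, 44, 52, 61, 74, 68, 76, 57]
  8 < parent 10 at index 1, swap → [8, 10, 44, 52, 61, 74, 68, 76, 57]
Insert 21:
  append 21 at index 10 → [8, 10, 44, 52, 61, 74, 68, 76, 57, 21]
  21 < parent 61 at index 5, swap → [8, 10, 44, 52, 21, 74, 68, 76, 57, 61]
Insert 35:
  append 35 at index 11 → [8, 10, 44, 52, 21, 74, 68, 76, 57, 61, 35] (no swap needed)
Insert 17:
  append 17 at index 12 → [8, 10, 44, 52, 21, 74, 68, 76, 57, 61, 35, 17]
  17 < parent 74 at index 6, swap → [8, 10, 44, 52, 21, 17, 68, 76, 57, 61, 35, 74]
  17 < parent 44 at index 3, swap → [8, 10, 17, 52, 21, 44, 68, 76, 57, 61, 35, 74]
resulting array: [8, 10, 17, 52, 21, 44, 68, 76, 57, 61, 35, 74]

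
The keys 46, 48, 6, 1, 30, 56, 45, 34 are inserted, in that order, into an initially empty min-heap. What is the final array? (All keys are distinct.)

[1, 6, 45, 34, 30, 56, 46, 48]

Insert 46:
  append 46 at index 0 → [46] (no swap needed)
Insert 48:
  append 48 at index 1 → [46, 48] (no swap needed)
Insert 6:
  append 6 at index 2 → [46, 48, 6]
  6 < parent 46 at index 0, swap → [6, 48, 46]
Insert 1:
  append 1 at index 3 → [6, 48, 46, 1]
  1 < parent 48 at index 1, swap → [6, 1, 46, 48]
  1 < parent 6 at index 0, swap → [1, 6, 46, 48]
Insert 30:
  append 30 at index 4 → [1, 6, 46, 48, 30] (no swap needed)
Insert 56:
  append 56 at index 5 → [1, 6, 46, 48, 30, 56] (no swap needed)
Insert 45:
  append 45 at index 6 → [1, 6, 46, 48, 30, 56, 45]
  45 < parent 46 at index 2, swap → [1, 6, 45, 48, 30, 56, 46]
Insert 34:
  append 34 at index 7 → [1, 6, 45, 48, 30, 56, 46, 34]
  34 < parent 48 at index 3, swap → [1, 6, 45, 34, 30, 56, 46, 48]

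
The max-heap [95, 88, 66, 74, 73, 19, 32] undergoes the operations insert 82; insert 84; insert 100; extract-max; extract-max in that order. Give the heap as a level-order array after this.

insert 82:
  append 82 at index 7 → [95, 88, 66, 74, 73, 19, 32, 82]
  82 > parent 74 at index 3, swap → [95, 88, 66, 82, 73, 19, 32, 74]
insert 84:
  append 84 at index 8 → [95, 88, 66, 82, 73, 19, 32, 74, 84]
  84 > parent 82 at index 3, swap → [95, 88, 66, 84, 73, 19, 32, 74, 82]
insert 100:
  append 100 at index 9 → [95, 88, 66, 84, 73, 19, 32, 74, 82, 100]
  100 > parent 73 at index 4, swap → [95, 88, 66, 84, 100, 19, 32, 74, 82, 73]
  100 > parent 88 at index 1, swap → [95, 100, 66, 84, 88, 19, 32, 74, 82, 73]
  100 > parent 95 at index 0, swap → [100, 95, 66, 84, 88, 19, 32, 74, 82, 73]
extract-max → returns 100:
  remove root 100; move last element 73 to root → [73, 95, 66, 84, 88, 19, 32, 74, 82]
  73 vs larger child 95 at index 1, swap → [95, 73, 66, 84, 88, 19, 32, 74, 82]
  73 vs larger child 88 at index 4, swap → [95, 88, 66, 84, 73, 19, 32, 74, 82]
extract-max → returns 95:
  remove root 95; move last element 82 to root → [82, 88, 66, 84, 73, 19, 32, 74]
  82 vs larger child 88 at index 1, swap → [88, 82, 66, 84, 73, 19, 32, 74]
  82 vs larger child 84 at index 3, swap → [88, 84, 66, 82, 73, 19, 32, 74]

[88, 84, 66, 82, 73, 19, 32, 74]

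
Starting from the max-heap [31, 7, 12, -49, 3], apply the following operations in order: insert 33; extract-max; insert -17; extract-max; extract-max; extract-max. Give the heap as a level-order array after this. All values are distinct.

insert 33:
  append 33 at index 5 → [31, 7, 12, -49, 3, 33]
  33 > parent 12 at index 2, swap → [31, 7, 33, -49, 3, 12]
  33 > parent 31 at index 0, swap → [33, 7, 31, -49, 3, 12]
extract-max → returns 33:
  remove root 33; move last element 12 to root → [12, 7, 31, -49, 3]
  12 vs larger child 31 at index 2, swap → [31, 7, 12, -49, 3]
insert -17:
  append -17 at index 5 → [31, 7, 12, -49, 3, -17] (no swap needed)
extract-max → returns 31:
  remove root 31; move last element -17 to root → [-17, 7, 12, -49, 3]
  -17 vs larger child 12 at index 2, swap → [12, 7, -17, -49, 3]
extract-max → returns 12:
  remove root 12; move last element 3 to root → [3, 7, -17, -49]
  3 vs larger child 7 at index 1, swap → [7, 3, -17, -49]
extract-max → returns 7:
  remove root 7; move last element -49 to root → [-49, 3, -17]
  -49 vs larger child 3 at index 1, swap → [3, -49, -17]

[3, -49, -17]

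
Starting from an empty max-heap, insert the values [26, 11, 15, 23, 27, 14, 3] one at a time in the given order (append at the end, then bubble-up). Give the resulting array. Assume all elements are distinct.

Insert 26:
  append 26 at index 0 → [26] (no swap needed)
Insert 11:
  append 11 at index 1 → [26, 11] (no swap needed)
Insert 15:
  append 15 at index 2 → [26, 11, 15] (no swap needed)
Insert 23:
  append 23 at index 3 → [26, 11, 15, 23]
  23 > parent 11 at index 1, swap → [26, 23, 15, 11]
Insert 27:
  append 27 at index 4 → [26, 23, 15, 11, 27]
  27 > parent 23 at index 1, swap → [26, 27, 15, 11, 23]
  27 > parent 26 at index 0, swap → [27, 26, 15, 11, 23]
Insert 14:
  append 14 at index 5 → [27, 26, 15, 11, 23, 14] (no swap needed)
Insert 3:
  append 3 at index 6 → [27, 26, 15, 11, 23, 14, 3] (no swap needed)

[27, 26, 15, 11, 23, 14, 3]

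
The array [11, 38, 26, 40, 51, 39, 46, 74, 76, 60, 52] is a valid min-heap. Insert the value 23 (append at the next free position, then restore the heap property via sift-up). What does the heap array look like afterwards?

[11, 38, 23, 40, 51, 26, 46, 74, 76, 60, 52, 39]

append 23 at index 11 → [11, 38, 26, 40, 51, 39, 46, 74, 76, 60, 52, 23]
23 < parent 39 at index 5, swap → [11, 38, 26, 40, 51, 23, 46, 74, 76, 60, 52, 39]
23 < parent 26 at index 2, swap → [11, 38, 23, 40, 51, 26, 46, 74, 76, 60, 52, 39]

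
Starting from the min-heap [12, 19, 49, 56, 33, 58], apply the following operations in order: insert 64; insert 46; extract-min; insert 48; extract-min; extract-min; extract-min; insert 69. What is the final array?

insert 64:
  append 64 at index 6 → [12, 19, 49, 56, 33, 58, 64] (no swap needed)
insert 46:
  append 46 at index 7 → [12, 19, 49, 56, 33, 58, 64, 46]
  46 < parent 56 at index 3, swap → [12, 19, 49, 46, 33, 58, 64, 56]
extract-min → returns 12:
  remove root 12; move last element 56 to root → [56, 19, 49, 46, 33, 58, 64]
  56 vs smaller child 19 at index 1, swap → [19, 56, 49, 46, 33, 58, 64]
  56 vs smaller child 33 at index 4, swap → [19, 33, 49, 46, 56, 58, 64]
insert 48:
  append 48 at index 7 → [19, 33, 49, 46, 56, 58, 64, 48] (no swap needed)
extract-min → returns 19:
  remove root 19; move last element 48 to root → [48, 33, 49, 46, 56, 58, 64]
  48 vs smaller child 33 at index 1, swap → [33, 48, 49, 46, 56, 58, 64]
  48 vs smaller child 46 at index 3, swap → [33, 46, 49, 48, 56, 58, 64]
extract-min → returns 33:
  remove root 33; move last element 64 to root → [64, 46, 49, 48, 56, 58]
  64 vs smaller child 46 at index 1, swap → [46, 64, 49, 48, 56, 58]
  64 vs smaller child 48 at index 3, swap → [46, 48, 49, 64, 56, 58]
extract-min → returns 46:
  remove root 46; move last element 58 to root → [58, 48, 49, 64, 56]
  58 vs smaller child 48 at index 1, swap → [48, 58, 49, 64, 56]
  58 vs smaller child 56 at index 4, swap → [48, 56, 49, 64, 58]
insert 69:
  append 69 at index 5 → [48, 56, 49, 64, 58, 69] (no swap needed)

[48, 56, 49, 64, 58, 69]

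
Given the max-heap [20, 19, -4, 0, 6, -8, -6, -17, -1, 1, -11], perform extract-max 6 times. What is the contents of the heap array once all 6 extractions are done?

[-4, -6, -8, -17, -11]

extract-max #1 returns 20:
  remove root 20; move last element -11 to root → [-11, 19, -4, 0, 6, -8, -6, -17, -1, 1]
  -11 vs larger child 19 at index 1, swap → [19, -11, -4, 0, 6, -8, -6, -17, -1, 1]
  -11 vs larger child 6 at index 4, swap → [19, 6, -4, 0, -11, -8, -6, -17, -1, 1]
  -11 vs only child 1 at index 9, swap → [19, 6, -4, 0, 1, -8, -6, -17, -1, -11]
extract-max #2 returns 19:
  remove root 19; move last element -11 to root → [-11, 6, -4, 0, 1, -8, -6, -17, -1]
  -11 vs larger child 6 at index 1, swap → [6, -11, -4, 0, 1, -8, -6, -17, -1]
  -11 vs larger child 1 at index 4, swap → [6, 1, -4, 0, -11, -8, -6, -17, -1]
extract-max #3 returns 6:
  remove root 6; move last element -1 to root → [-1, 1, -4, 0, -11, -8, -6, -17]
  -1 vs larger child 1 at index 1, swap → [1, -1, -4, 0, -11, -8, -6, -17]
  -1 vs larger child 0 at index 3, swap → [1, 0, -4, -1, -11, -8, -6, -17]
extract-max #4 returns 1:
  remove root 1; move last element -17 to root → [-17, 0, -4, -1, -11, -8, -6]
  -17 vs larger child 0 at index 1, swap → [0, -17, -4, -1, -11, -8, -6]
  -17 vs larger child -1 at index 3, swap → [0, -1, -4, -17, -11, -8, -6]
extract-max #5 returns 0:
  remove root 0; move last element -6 to root → [-6, -1, -4, -17, -11, -8]
  -6 vs larger child -1 at index 1, swap → [-1, -6, -4, -17, -11, -8]
extract-max #6 returns -1:
  remove root -1; move last element -8 to root → [-8, -6, -4, -17, -11]
  -8 vs larger child -4 at index 2, swap → [-4, -6, -8, -17, -11]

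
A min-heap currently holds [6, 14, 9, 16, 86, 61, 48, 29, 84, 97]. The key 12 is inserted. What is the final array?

append 12 at index 10 → [6, 14, 9, 16, 86, 61, 48, 29, 84, 97, 12]
12 < parent 86 at index 4, swap → [6, 14, 9, 16, 12, 61, 48, 29, 84, 97, 86]
12 < parent 14 at index 1, swap → [6, 12, 9, 16, 14, 61, 48, 29, 84, 97, 86]

[6, 12, 9, 16, 14, 61, 48, 29, 84, 97, 86]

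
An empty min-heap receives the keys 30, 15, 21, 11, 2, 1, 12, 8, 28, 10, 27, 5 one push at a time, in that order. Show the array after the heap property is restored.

[1, 8, 2, 11, 10, 5, 12, 30, 28, 15, 27, 21]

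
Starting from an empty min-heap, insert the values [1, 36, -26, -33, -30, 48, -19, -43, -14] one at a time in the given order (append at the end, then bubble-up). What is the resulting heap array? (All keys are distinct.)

Insert 1:
  append 1 at index 0 → [1] (no swap needed)
Insert 36:
  append 36 at index 1 → [1, 36] (no swap needed)
Insert -26:
  append -26 at index 2 → [1, 36, -26]
  -26 < parent 1 at index 0, swap → [-26, 36, 1]
Insert -33:
  append -33 at index 3 → [-26, 36, 1, -33]
  -33 < parent 36 at index 1, swap → [-26, -33, 1, 36]
  -33 < parent -26 at index 0, swap → [-33, -26, 1, 36]
Insert -30:
  append -30 at index 4 → [-33, -26, 1, 36, -30]
  -30 < parent -26 at index 1, swap → [-33, -30, 1, 36, -26]
Insert 48:
  append 48 at index 5 → [-33, -30, 1, 36, -26, 48] (no swap needed)
Insert -19:
  append -19 at index 6 → [-33, -30, 1, 36, -26, 48, -19]
  -19 < parent 1 at index 2, swap → [-33, -30, -19, 36, -26, 48, 1]
Insert -43:
  append -43 at index 7 → [-33, -30, -19, 36, -26, 48, 1, -43]
  -43 < parent 36 at index 3, swap → [-33, -30, -19, -43, -26, 48, 1, 36]
  -43 < parent -30 at index 1, swap → [-33, -43, -19, -30, -26, 48, 1, 36]
  -43 < parent -33 at index 0, swap → [-43, -33, -19, -30, -26, 48, 1, 36]
Insert -14:
  append -14 at index 8 → [-43, -33, -19, -30, -26, 48, 1, 36, -14] (no swap needed)

[-43, -33, -19, -30, -26, 48, 1, 36, -14]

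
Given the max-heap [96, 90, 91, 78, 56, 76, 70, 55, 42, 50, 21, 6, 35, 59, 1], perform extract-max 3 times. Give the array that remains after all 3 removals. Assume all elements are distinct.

[78, 59, 76, 55, 56, 35, 70, 1, 42, 50, 21, 6]

extract-max #1 returns 96:
  remove root 96; move last element 1 to root → [1, 90, 91, 78, 56, 76, 70, 55, 42, 50, 21, 6, 35, 59]
  1 vs larger child 91 at index 2, swap → [91, 90, 1, 78, 56, 76, 70, 55, 42, 50, 21, 6, 35, 59]
  1 vs larger child 76 at index 5, swap → [91, 90, 76, 78, 56, 1, 70, 55, 42, 50, 21, 6, 35, 59]
  1 vs larger child 35 at index 12, swap → [91, 90, 76, 78, 56, 35, 70, 55, 42, 50, 21, 6, 1, 59]
extract-max #2 returns 91:
  remove root 91; move last element 59 to root → [59, 90, 76, 78, 56, 35, 70, 55, 42, 50, 21, 6, 1]
  59 vs larger child 90 at index 1, swap → [90, 59, 76, 78, 56, 35, 70, 55, 42, 50, 21, 6, 1]
  59 vs larger child 78 at index 3, swap → [90, 78, 76, 59, 56, 35, 70, 55, 42, 50, 21, 6, 1]
extract-max #3 returns 90:
  remove root 90; move last element 1 to root → [1, 78, 76, 59, 56, 35, 70, 55, 42, 50, 21, 6]
  1 vs larger child 78 at index 1, swap → [78, 1, 76, 59, 56, 35, 70, 55, 42, 50, 21, 6]
  1 vs larger child 59 at index 3, swap → [78, 59, 76, 1, 56, 35, 70, 55, 42, 50, 21, 6]
  1 vs larger child 55 at index 7, swap → [78, 59, 76, 55, 56, 35, 70, 1, 42, 50, 21, 6]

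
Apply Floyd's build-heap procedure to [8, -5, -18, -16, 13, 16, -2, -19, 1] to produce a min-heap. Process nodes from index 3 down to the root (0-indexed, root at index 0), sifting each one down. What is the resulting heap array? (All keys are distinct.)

[-19, -16, -18, -5, 13, 16, -2, 8, 1]

sift down from index 3:
  -16 vs smaller child -19 at index 7, swap → [8, -5, -18, -19, 13, 16, -2, -16, 1]
sift down from index 2: already satisfies heap property
sift down from index 1:
  -5 vs smaller child -19 at index 3, swap → [8, -19, -18, -5, 13, 16, -2, -16, 1]
  -5 vs smaller child -16 at index 7, swap → [8, -19, -18, -16, 13, 16, -2, -5, 1]
sift down from index 0:
  8 vs smaller child -19 at index 1, swap → [-19, 8, -18, -16, 13, 16, -2, -5, 1]
  8 vs smaller child -16 at index 3, swap → [-19, -16, -18, 8, 13, 16, -2, -5, 1]
  8 vs smaller child -5 at index 7, swap → [-19, -16, -18, -5, 13, 16, -2, 8, 1]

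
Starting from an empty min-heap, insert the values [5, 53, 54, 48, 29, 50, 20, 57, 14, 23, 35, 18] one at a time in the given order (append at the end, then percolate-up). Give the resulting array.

[5, 14, 18, 29, 23, 20, 50, 57, 53, 48, 35, 54]

Insert 5:
  append 5 at index 0 → [5] (no swap needed)
Insert 53:
  append 53 at index 1 → [5, 53] (no swap needed)
Insert 54:
  append 54 at index 2 → [5, 53, 54] (no swap needed)
Insert 48:
  append 48 at index 3 → [5, 53, 54, 48]
  48 < parent 53 at index 1, swap → [5, 48, 54, 53]
Insert 29:
  append 29 at index 4 → [5, 48, 54, 53, 29]
  29 < parent 48 at index 1, swap → [5, 29, 54, 53, 48]
Insert 50:
  append 50 at index 5 → [5, 29, 54, 53, 48, 50]
  50 < parent 54 at index 2, swap → [5, 29, 50, 53, 48, 54]
Insert 20:
  append 20 at index 6 → [5, 29, 50, 53, 48, 54, 20]
  20 < parent 50 at index 2, swap → [5, 29, 20, 53, 48, 54, 50]
Insert 57:
  append 57 at index 7 → [5, 29, 20, 53, 48, 54, 50, 57] (no swap needed)
Insert 14:
  append 14 at index 8 → [5, 29, 20, 53, 48, 54, 50, 57, 14]
  14 < parent 53 at index 3, swap → [5, 29, 20, 14, 48, 54, 50, 57, 53]
  14 < parent 29 at index 1, swap → [5, 14, 20, 29, 48, 54, 50, 57, 53]
Insert 23:
  append 23 at index 9 → [5, 14, 20, 29, 48, 54, 50, 57, 53, 23]
  23 < parent 48 at index 4, swap → [5, 14, 20, 29, 23, 54, 50, 57, 53, 48]
Insert 35:
  append 35 at index 10 → [5, 14, 20, 29, 23, 54, 50, 57, 53, 48, 35] (no swap needed)
Insert 18:
  append 18 at index 11 → [5, 14, 20, 29, 23, 54, 50, 57, 53, 48, 35, 18]
  18 < parent 54 at index 5, swap → [5, 14, 20, 29, 23, 18, 50, 57, 53, 48, 35, 54]
  18 < parent 20 at index 2, swap → [5, 14, 18, 29, 23, 20, 50, 57, 53, 48, 35, 54]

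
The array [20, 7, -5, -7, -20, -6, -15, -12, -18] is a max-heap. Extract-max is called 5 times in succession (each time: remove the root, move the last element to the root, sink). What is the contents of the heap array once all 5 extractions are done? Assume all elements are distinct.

[-12, -18, -15, -20]

extract-max #1 returns 20:
  remove root 20; move last element -18 to root → [-18, 7, -5, -7, -20, -6, -15, -12]
  -18 vs larger child 7 at index 1, swap → [7, -18, -5, -7, -20, -6, -15, -12]
  -18 vs larger child -7 at index 3, swap → [7, -7, -5, -18, -20, -6, -15, -12]
  -18 vs only child -12 at index 7, swap → [7, -7, -5, -12, -20, -6, -15, -18]
extract-max #2 returns 7:
  remove root 7; move last element -18 to root → [-18, -7, -5, -12, -20, -6, -15]
  -18 vs larger child -5 at index 2, swap → [-5, -7, -18, -12, -20, -6, -15]
  -18 vs larger child -6 at index 5, swap → [-5, -7, -6, -12, -20, -18, -15]
extract-max #3 returns -5:
  remove root -5; move last element -15 to root → [-15, -7, -6, -12, -20, -18]
  -15 vs larger child -6 at index 2, swap → [-6, -7, -15, -12, -20, -18]
extract-max #4 returns -6:
  remove root -6; move last element -18 to root → [-18, -7, -15, -12, -20]
  -18 vs larger child -7 at index 1, swap → [-7, -18, -15, -12, -20]
  -18 vs larger child -12 at index 3, swap → [-7, -12, -15, -18, -20]
extract-max #5 returns -7:
  remove root -7; move last element -20 to root → [-20, -12, -15, -18]
  -20 vs larger child -12 at index 1, swap → [-12, -20, -15, -18]
  -20 vs only child -18 at index 3, swap → [-12, -18, -15, -20]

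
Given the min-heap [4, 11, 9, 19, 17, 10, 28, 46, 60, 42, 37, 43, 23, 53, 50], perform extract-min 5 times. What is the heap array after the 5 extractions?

[19, 37, 23, 46, 42, 43, 28, 53, 60, 50]

extract-min #1 returns 4:
  remove root 4; move last element 50 to root → [50, 11, 9, 19, 17, 10, 28, 46, 60, 42, 37, 43, 23, 53]
  50 vs smaller child 9 at index 2, swap → [9, 11, 50, 19, 17, 10, 28, 46, 60, 42, 37, 43, 23, 53]
  50 vs smaller child 10 at index 5, swap → [9, 11, 10, 19, 17, 50, 28, 46, 60, 42, 37, 43, 23, 53]
  50 vs smaller child 23 at index 12, swap → [9, 11, 10, 19, 17, 23, 28, 46, 60, 42, 37, 43, 50, 53]
extract-min #2 returns 9:
  remove root 9; move last element 53 to root → [53, 11, 10, 19, 17, 23, 28, 46, 60, 42, 37, 43, 50]
  53 vs smaller child 10 at index 2, swap → [10, 11, 53, 19, 17, 23, 28, 46, 60, 42, 37, 43, 50]
  53 vs smaller child 23 at index 5, swap → [10, 11, 23, 19, 17, 53, 28, 46, 60, 42, 37, 43, 50]
  53 vs smaller child 43 at index 11, swap → [10, 11, 23, 19, 17, 43, 28, 46, 60, 42, 37, 53, 50]
extract-min #3 returns 10:
  remove root 10; move last element 50 to root → [50, 11, 23, 19, 17, 43, 28, 46, 60, 42, 37, 53]
  50 vs smaller child 11 at index 1, swap → [11, 50, 23, 19, 17, 43, 28, 46, 60, 42, 37, 53]
  50 vs smaller child 17 at index 4, swap → [11, 17, 23, 19, 50, 43, 28, 46, 60, 42, 37, 53]
  50 vs smaller child 37 at index 10, swap → [11, 17, 23, 19, 37, 43, 28, 46, 60, 42, 50, 53]
extract-min #4 returns 11:
  remove root 11; move last element 53 to root → [53, 17, 23, 19, 37, 43, 28, 46, 60, 42, 50]
  53 vs smaller child 17 at index 1, swap → [17, 53, 23, 19, 37, 43, 28, 46, 60, 42, 50]
  53 vs smaller child 19 at index 3, swap → [17, 19, 23, 53, 37, 43, 28, 46, 60, 42, 50]
  53 vs smaller child 46 at index 7, swap → [17, 19, 23, 46, 37, 43, 28, 53, 60, 42, 50]
extract-min #5 returns 17:
  remove root 17; move last element 50 to root → [50, 19, 23, 46, 37, 43, 28, 53, 60, 42]
  50 vs smaller child 19 at index 1, swap → [19, 50, 23, 46, 37, 43, 28, 53, 60, 42]
  50 vs smaller child 37 at index 4, swap → [19, 37, 23, 46, 50, 43, 28, 53, 60, 42]
  50 vs only child 42 at index 9, swap → [19, 37, 23, 46, 42, 43, 28, 53, 60, 50]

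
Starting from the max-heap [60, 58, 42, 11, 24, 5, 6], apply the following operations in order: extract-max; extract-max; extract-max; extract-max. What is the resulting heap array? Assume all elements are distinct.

extract-max → returns 60:
  remove root 60; move last element 6 to root → [6, 58, 42, 11, 24, 5]
  6 vs larger child 58 at index 1, swap → [58, 6, 42, 11, 24, 5]
  6 vs larger child 24 at index 4, swap → [58, 24, 42, 11, 6, 5]
extract-max → returns 58:
  remove root 58; move last element 5 to root → [5, 24, 42, 11, 6]
  5 vs larger child 42 at index 2, swap → [42, 24, 5, 11, 6]
extract-max → returns 42:
  remove root 42; move last element 6 to root → [6, 24, 5, 11]
  6 vs larger child 24 at index 1, swap → [24, 6, 5, 11]
  6 vs only child 11 at index 3, swap → [24, 11, 5, 6]
extract-max → returns 24:
  remove root 24; move last element 6 to root → [6, 11, 5]
  6 vs larger child 11 at index 1, swap → [11, 6, 5]

[11, 6, 5]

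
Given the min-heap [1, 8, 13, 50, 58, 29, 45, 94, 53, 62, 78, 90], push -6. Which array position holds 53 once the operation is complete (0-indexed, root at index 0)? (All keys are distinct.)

8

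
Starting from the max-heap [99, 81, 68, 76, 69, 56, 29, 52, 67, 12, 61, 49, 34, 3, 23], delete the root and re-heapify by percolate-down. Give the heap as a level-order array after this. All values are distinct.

[81, 76, 68, 67, 69, 56, 29, 52, 23, 12, 61, 49, 34, 3]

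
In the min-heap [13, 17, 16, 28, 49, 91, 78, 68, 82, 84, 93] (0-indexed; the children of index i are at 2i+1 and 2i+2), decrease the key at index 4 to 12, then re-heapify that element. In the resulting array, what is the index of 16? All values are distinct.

2

set index 4 from 49 to 12 → [13, 17, 16, 28, 12, 91, 78, 68, 82, 84, 93]
12 < parent 17 at index 1, swap → [13, 12, 16, 28, 17, 91, 78, 68, 82, 84, 93]
12 < parent 13 at index 0, swap → [12, 13, 16, 28, 17, 91, 78, 68, 82, 84, 93]
resulting array: [12, 13, 16, 28, 17, 91, 78, 68, 82, 84, 93]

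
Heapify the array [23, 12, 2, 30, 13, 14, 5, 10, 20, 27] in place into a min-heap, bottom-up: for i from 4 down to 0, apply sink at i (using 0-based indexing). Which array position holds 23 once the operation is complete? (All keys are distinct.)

6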